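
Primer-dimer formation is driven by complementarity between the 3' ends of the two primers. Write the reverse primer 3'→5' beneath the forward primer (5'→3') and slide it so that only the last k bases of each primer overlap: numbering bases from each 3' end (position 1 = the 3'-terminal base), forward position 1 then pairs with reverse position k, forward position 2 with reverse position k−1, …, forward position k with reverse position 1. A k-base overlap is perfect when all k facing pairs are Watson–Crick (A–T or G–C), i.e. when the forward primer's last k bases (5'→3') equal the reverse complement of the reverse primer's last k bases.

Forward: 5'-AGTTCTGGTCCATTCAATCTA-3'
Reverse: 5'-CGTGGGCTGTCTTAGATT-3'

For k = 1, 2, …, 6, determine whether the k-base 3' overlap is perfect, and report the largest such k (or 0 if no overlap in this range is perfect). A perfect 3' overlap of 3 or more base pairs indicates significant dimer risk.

Longest perfect overlap: 6 complementary base pairs; significant dimer risk (threshold 3).

Last 6 bases (5'→3') — forward …AATCTA, reverse …TAGATT.
Reverse complement of the reverse primer's last 6 bases: AATCTA; its first k bases are the reverse complement of the reverse primer's last k bases, so a perfect k-base overlap needs the forward primer's last k bases to equal them.
Comparing (forward last k vs required): k=1: A vs A ✓; k=2: TA vs AA ✗; k=3: CTA vs AAT ✗; k=4: TCTA vs AATC ✗; k=5: ATCTA vs AATCT ✗; k=6: AATCTA vs AATCTA ✓.
Perfect overlaps at k = 1, 6; the largest is 6.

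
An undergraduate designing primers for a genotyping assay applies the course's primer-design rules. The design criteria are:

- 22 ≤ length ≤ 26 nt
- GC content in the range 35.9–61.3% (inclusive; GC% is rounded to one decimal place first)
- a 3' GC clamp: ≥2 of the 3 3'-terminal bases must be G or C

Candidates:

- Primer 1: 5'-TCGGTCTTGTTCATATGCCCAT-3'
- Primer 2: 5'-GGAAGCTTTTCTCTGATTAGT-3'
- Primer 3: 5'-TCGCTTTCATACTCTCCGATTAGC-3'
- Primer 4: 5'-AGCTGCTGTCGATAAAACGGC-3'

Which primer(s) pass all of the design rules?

Primer 1 (22 nt, A=3 T=9 G=4 C=6): length 22 ✓; GC 10/22 = 45.5% ✓; 3' end CAT has 1 G/C, need ≥2 ✗ — fails.
Primer 2 (21 nt, A=4 T=9 G=5 C=3): length 21, outside 22–26 ✗; GC 8/21 = 38.1% ✓; 3' end AGT has 1 G/C, need ≥2 ✗ — fails.
Primer 3 (24 nt, A=4 T=9 G=3 C=8): length 24 ✓; GC 11/24 = 45.8% ✓; 3' end AGC has 2 G/C ✓ — passes.
Primer 4 (21 nt, A=6 T=4 G=6 C=5): length 21, outside 22–26 ✗; GC 11/21 = 52.4% ✓; 3' end GGC has 3 G/C ✓ — fails.

Primer 3 only.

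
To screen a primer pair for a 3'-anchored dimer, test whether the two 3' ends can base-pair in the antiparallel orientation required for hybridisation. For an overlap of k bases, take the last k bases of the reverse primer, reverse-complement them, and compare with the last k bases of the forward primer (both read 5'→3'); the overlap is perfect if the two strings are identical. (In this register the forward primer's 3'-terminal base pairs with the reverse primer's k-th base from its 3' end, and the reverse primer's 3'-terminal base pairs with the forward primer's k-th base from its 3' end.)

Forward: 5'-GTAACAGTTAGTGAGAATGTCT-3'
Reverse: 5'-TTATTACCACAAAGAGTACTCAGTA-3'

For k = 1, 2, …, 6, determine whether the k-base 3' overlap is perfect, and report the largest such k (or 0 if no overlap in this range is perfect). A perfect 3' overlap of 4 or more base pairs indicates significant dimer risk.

Longest perfect overlap: 1 complementary base pair; below the dimer-risk threshold (threshold 4).

Last 6 bases (5'→3') — forward …ATGTCT, reverse …TCAGTA.
Reverse complement of the reverse primer's last 6 bases: TACTGA; its first k bases are the reverse complement of the reverse primer's last k bases, so a perfect k-base overlap needs the forward primer's last k bases to equal them.
Comparing (forward last k vs required): k=1: T vs T ✓; k=2: CT vs TA ✗; k=3: TCT vs TAC ✗; k=4: GTCT vs TACT ✗; k=5: TGTCT vs TACTG ✗; k=6: ATGTCT vs TACTGA ✗.
Only k = 1 is perfect, so the longest perfect 3' overlap is 1.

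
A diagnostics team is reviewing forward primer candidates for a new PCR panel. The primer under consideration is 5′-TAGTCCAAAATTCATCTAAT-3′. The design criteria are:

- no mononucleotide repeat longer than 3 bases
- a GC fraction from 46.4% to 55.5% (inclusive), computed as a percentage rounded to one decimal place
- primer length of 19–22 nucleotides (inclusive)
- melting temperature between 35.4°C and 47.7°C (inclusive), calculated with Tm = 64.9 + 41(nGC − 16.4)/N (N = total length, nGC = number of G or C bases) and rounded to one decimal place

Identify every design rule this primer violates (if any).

Fails: homopolymer run, GC content.

Base counts: A=8, T=7, G=1, C=4 (length 20).
homopolymer run: longest run = 4, exceeds 3 ✗
GC content: GC 5/20 = 25.0%, outside 46.4–55.5% ✗
length: length 20 ✓
Tm: Tm = 64.9 + 41·(5 − 16.4)/20 = 41.5°C ✓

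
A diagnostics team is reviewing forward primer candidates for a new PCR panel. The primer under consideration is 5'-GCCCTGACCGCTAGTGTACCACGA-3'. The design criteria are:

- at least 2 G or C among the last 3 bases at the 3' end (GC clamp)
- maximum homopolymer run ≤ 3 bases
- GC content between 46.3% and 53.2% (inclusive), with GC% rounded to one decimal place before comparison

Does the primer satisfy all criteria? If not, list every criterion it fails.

Fails: GC content.

Base counts: A=5, T=4, G=6, C=9 (length 24).
GC clamp: 3' end CGA has 2 G/C ✓
homopolymer run: longest run = 3 ✓
GC content: GC 15/24 = 62.5%, outside 46.3–53.2% ✗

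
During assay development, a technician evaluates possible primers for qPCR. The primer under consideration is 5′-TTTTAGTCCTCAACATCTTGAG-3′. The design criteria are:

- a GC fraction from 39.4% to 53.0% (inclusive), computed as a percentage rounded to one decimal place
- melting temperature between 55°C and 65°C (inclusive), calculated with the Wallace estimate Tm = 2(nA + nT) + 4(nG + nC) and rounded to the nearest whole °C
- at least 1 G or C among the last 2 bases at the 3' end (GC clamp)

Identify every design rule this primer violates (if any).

Fails: GC content.

Base counts: A=5, T=9, G=3, C=5 (length 22).
GC content: GC 8/22 = 36.4%, outside 39.4–53.0% ✗
Tm: Tm = 2·14 + 4·8 = 60°C ✓
GC clamp: 3' end AG has 1 G/C ✓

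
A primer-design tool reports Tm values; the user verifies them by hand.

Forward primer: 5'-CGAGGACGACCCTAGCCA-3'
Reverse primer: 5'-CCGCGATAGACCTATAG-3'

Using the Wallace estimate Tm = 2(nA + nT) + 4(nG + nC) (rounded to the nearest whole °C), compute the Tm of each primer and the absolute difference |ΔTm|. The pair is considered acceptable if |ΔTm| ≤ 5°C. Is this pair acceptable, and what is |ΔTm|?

Forward: A=5 T=1 G=5 C=7 → Tm = 2·6 + 4·12 = 60°C.
Reverse: A=5 T=3 G=4 C=5 → Tm = 2·8 + 4·9 = 52°C.
|ΔTm| = |60 − 52| = 8°C, > 5°C.

|ΔTm| = 8°C; the pair is not acceptable.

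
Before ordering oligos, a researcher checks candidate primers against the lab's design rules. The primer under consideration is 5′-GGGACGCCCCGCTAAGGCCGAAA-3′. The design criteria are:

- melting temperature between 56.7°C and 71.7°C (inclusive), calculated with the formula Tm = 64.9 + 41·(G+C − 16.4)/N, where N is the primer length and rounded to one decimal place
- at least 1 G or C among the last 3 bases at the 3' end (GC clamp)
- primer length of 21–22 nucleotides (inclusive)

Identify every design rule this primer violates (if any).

Base counts: A=6, T=1, G=8, C=8 (length 23).
Tm: Tm = 64.9 + 41·(16 − 16.4)/23 = 64.2°C ✓
GC clamp: 3' end AAA has 0 G/C, need ≥1 ✗
length: length 23, outside 21–22 ✗

Fails: GC clamp, length.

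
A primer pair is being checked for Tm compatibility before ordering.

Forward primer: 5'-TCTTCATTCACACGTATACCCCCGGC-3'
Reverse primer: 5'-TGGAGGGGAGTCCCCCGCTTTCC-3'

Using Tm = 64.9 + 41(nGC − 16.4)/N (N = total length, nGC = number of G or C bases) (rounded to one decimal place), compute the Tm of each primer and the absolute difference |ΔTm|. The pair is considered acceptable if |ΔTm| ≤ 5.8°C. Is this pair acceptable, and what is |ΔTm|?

Forward: G+C = 14, N = 26 → Tm = 64.9 + 41·(14 − 16.4)/26 = 61.1°C.
Reverse: G+C = 16, N = 23 → Tm = 64.9 + 41·(16 − 16.4)/23 = 64.2°C.
|ΔTm| = |61.1 − 64.2| = 3.1°C, ≤ 5.8°C.

|ΔTm| = 3.1°C; the pair is acceptable.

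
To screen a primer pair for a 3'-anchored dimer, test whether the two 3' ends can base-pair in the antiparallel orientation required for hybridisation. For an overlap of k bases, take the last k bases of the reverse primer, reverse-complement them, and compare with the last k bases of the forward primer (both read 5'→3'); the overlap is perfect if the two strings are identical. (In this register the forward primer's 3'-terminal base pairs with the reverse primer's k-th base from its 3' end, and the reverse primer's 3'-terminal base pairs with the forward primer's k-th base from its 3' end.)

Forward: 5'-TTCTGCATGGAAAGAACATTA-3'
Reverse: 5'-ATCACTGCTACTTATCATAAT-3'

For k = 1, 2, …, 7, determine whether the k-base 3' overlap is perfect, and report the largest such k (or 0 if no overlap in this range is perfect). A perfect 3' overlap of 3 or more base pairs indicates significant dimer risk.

Last 7 bases (5'→3') — forward …AACATTA, reverse …TCATAAT.
Reverse complement of the reverse primer's last 7 bases: ATTATGA; its first k bases are the reverse complement of the reverse primer's last k bases, so a perfect k-base overlap needs the forward primer's last k bases to equal them.
Comparing (forward last k vs required): k=1: A vs A ✓; k=2: TA vs AT ✗; k=3: TTA vs ATT ✗; k=4: ATTA vs ATTA ✓; k=5: CATTA vs ATTAT ✗; k=6: ACATTA vs ATTATG ✗; k=7: AACATTA vs ATTATGA ✗.
Perfect overlaps at k = 1, 4; the largest is 4.

Longest perfect overlap: 4 complementary base pairs; significant dimer risk (threshold 3).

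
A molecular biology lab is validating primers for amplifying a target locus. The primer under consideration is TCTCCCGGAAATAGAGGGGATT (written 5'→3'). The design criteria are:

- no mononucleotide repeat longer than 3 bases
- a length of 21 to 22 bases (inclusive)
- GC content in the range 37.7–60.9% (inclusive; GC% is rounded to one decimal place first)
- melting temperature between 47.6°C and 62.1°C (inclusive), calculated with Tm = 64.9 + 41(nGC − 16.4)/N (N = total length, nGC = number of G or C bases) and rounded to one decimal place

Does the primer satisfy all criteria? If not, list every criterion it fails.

Base counts: A=6, T=5, G=7, C=4 (length 22).
homopolymer run: longest run = 4, exceeds 3 ✗
length: length 22 ✓
GC content: GC 11/22 = 50.0% ✓
Tm: Tm = 64.9 + 41·(11 − 16.4)/22 = 54.8°C ✓

Fails: homopolymer run.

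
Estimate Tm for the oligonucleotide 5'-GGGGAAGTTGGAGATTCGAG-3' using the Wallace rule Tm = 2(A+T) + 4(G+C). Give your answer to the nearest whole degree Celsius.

Base counts: A=5, T=4, G=10, C=1 (length 20).
Tm = 2·(5+4) + 4·(10+1) = 2·9 + 4·11 = 18 + 44 = 62°C.

62°C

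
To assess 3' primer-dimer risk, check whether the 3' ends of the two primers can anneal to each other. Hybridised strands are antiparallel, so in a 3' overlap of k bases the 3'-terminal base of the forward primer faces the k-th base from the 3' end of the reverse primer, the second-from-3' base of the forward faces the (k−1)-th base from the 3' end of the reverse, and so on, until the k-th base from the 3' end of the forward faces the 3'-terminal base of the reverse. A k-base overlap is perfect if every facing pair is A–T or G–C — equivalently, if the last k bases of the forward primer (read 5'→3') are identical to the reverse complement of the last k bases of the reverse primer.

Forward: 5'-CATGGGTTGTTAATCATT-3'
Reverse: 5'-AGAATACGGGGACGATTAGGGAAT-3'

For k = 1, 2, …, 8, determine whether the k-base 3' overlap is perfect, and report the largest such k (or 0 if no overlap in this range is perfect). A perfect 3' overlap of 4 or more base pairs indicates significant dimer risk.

Last 8 bases (5'→3') — forward …TAATCATT, reverse …TAGGGAAT.
Reverse complement of the reverse primer's last 8 bases: ATTCCCTA; its first k bases are the reverse complement of the reverse primer's last k bases, so a perfect k-base overlap needs the forward primer's last k bases to equal them.
Comparing (forward last k vs required): k=1: T vs A ✗; k=2: TT vs AT ✗; k=3: ATT vs ATT ✓; k=4: CATT vs ATTC ✗; k=5: TCATT vs ATTCC ✗; k=6: ATCATT vs ATTCCC ✗; k=7: AATCATT vs ATTCCCT ✗; k=8: TAATCATT vs ATTCCCTA ✗.
Only k = 3 is perfect, so the longest perfect 3' overlap is 3.

Longest perfect overlap: 3 complementary base pairs; below the dimer-risk threshold (threshold 4).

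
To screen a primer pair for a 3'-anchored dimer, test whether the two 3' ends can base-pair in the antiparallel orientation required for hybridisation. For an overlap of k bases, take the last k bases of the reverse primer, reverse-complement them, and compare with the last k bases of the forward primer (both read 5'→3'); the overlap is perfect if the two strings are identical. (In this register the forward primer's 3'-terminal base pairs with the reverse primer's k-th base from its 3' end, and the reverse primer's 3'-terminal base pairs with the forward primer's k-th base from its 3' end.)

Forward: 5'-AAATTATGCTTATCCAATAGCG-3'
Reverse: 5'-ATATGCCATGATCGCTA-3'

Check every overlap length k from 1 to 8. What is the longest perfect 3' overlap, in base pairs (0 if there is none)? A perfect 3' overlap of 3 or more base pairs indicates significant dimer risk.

Longest perfect overlap: 5 complementary base pairs; significant dimer risk (threshold 3).

Last 8 bases (5'→3') — forward …CAATAGCG, reverse …GATCGCTA.
Reverse complement of the reverse primer's last 8 bases: TAGCGATC; its first k bases are the reverse complement of the reverse primer's last k bases, so a perfect k-base overlap needs the forward primer's last k bases to equal them.
Comparing (forward last k vs required): k=1: G vs T ✗; k=2: CG vs TA ✗; k=3: GCG vs TAG ✗; k=4: AGCG vs TAGC ✗; k=5: TAGCG vs TAGCG ✓; k=6: ATAGCG vs TAGCGA ✗; k=7: AATAGCG vs TAGCGAT ✗; k=8: CAATAGCG vs TAGCGATC ✗.
Only k = 5 is perfect, so the longest perfect 3' overlap is 5.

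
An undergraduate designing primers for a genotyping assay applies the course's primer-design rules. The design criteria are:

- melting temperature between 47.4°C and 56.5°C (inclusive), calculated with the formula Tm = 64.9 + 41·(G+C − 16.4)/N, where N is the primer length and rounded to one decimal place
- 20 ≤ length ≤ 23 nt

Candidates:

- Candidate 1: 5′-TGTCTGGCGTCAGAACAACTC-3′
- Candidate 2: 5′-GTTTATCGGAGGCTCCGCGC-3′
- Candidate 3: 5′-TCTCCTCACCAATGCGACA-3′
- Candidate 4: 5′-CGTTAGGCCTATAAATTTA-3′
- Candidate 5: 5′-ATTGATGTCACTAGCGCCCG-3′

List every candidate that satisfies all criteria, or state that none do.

Candidate 1 (21 nt, A=5 T=5 G=5 C=6): Tm = 64.9 + 41·(11 − 16.4)/21 = 54.4°C ✓; length 21 ✓ — passes.
Candidate 2 (20 nt, A=2 T=5 G=7 C=6): Tm = 64.9 + 41·(13 − 16.4)/20 = 57.9°C, outside 47.4–56.5°C ✗; length 20 ✓ — fails.
Candidate 3 (19 nt, A=5 T=4 G=2 C=8): Tm = 64.9 + 41·(10 − 16.4)/19 = 51.1°C ✓; length 19, outside 20–23 ✗ — fails.
Candidate 4 (19 nt, A=6 T=7 G=3 C=3): Tm = 64.9 + 41·(6 − 16.4)/19 = 42.5°C, outside 47.4–56.5°C ✗; length 19, outside 20–23 ✗ — fails.
Candidate 5 (20 nt, A=4 T=5 G=5 C=6): Tm = 64.9 + 41·(11 − 16.4)/20 = 53.8°C ✓; length 20 ✓ — passes.

Candidate 1 and Candidate 5.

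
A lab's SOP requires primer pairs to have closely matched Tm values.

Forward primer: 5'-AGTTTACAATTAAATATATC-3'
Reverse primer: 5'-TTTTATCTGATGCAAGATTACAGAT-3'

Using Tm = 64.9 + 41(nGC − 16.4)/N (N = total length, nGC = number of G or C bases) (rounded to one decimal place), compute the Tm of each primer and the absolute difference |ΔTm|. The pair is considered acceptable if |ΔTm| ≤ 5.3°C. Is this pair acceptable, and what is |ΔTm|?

Forward: G+C = 3, N = 20 → Tm = 64.9 + 41·(3 − 16.4)/20 = 37.4°C.
Reverse: G+C = 7, N = 25 → Tm = 64.9 + 41·(7 − 16.4)/25 = 49.5°C.
|ΔTm| = |37.4 − 49.5| = 12.1°C, > 5.3°C.

|ΔTm| = 12.1°C; the pair is not acceptable.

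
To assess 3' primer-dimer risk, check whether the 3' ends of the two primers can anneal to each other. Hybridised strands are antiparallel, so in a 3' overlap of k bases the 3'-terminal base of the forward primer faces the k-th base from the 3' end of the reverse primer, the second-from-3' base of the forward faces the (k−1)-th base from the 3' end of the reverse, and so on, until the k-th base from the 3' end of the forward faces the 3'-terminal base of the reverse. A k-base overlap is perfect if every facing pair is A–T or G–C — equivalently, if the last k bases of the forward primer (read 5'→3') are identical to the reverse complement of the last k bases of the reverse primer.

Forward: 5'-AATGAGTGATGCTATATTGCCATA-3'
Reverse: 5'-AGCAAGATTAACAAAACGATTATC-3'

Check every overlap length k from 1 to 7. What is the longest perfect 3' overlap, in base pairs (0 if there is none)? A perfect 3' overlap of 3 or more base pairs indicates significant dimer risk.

Longest perfect overlap: 0 complementary base pairs; below the dimer-risk threshold (threshold 3).

Last 7 bases (5'→3') — forward …TGCCATA, reverse …GATTATC.
Reverse complement of the reverse primer's last 7 bases: GATAATC; its first k bases are the reverse complement of the reverse primer's last k bases, so a perfect k-base overlap needs the forward primer's last k bases to equal them.
Comparing (forward last k vs required): k=1: A vs G ✗; k=2: TA vs GA ✗; k=3: ATA vs GAT ✗; k=4: CATA vs GATA ✗; k=5: CCATA vs GATAA ✗; k=6: GCCATA vs GATAAT ✗; k=7: TGCCATA vs GATAATC ✗.
No overlap length from 1 to 7 is perfect, so the longest perfect 3' overlap is 0.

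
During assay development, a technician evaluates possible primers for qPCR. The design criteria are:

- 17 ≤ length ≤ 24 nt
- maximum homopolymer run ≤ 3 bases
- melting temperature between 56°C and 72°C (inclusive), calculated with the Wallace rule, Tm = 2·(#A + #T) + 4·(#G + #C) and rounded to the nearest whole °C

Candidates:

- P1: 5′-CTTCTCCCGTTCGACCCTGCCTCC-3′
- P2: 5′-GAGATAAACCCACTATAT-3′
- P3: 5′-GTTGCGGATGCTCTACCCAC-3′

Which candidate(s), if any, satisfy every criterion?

P1 (24 nt, A=1 T=7 G=3 C=13): length 24 ✓; longest run = 3 ✓; Tm = 2·8 + 4·16 = 80°C, outside 56–72°C ✗ — fails.
P2 (18 nt, A=8 T=4 G=2 C=4): length 18 ✓; longest run = 3 ✓; Tm = 2·12 + 4·6 = 48°C, outside 56–72°C ✗ — fails.
P3 (20 nt, A=3 T=5 G=5 C=7): length 20 ✓; longest run = 3 ✓; Tm = 2·8 + 4·12 = 64°C ✓ — passes.

P3 only.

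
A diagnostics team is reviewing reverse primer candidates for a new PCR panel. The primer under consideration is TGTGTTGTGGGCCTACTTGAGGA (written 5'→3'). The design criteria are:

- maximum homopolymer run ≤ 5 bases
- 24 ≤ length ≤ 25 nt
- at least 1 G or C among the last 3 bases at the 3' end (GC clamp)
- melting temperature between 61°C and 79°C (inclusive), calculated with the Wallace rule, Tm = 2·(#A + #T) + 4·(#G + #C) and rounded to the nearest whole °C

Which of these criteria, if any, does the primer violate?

Fails: length.

Base counts: A=3, T=8, G=9, C=3 (length 23).
homopolymer run: longest run = 3 ✓
length: length 23, outside 24–25 ✗
GC clamp: 3' end GGA has 2 G/C ✓
Tm: Tm = 2·11 + 4·12 = 70°C ✓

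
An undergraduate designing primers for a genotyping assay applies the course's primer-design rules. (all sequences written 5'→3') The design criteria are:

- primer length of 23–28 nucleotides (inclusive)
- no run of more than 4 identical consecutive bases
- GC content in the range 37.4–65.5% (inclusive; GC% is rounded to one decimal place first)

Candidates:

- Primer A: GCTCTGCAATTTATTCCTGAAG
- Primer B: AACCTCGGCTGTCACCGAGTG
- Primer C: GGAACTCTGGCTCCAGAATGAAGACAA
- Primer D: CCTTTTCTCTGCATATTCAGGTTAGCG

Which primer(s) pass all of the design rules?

Primer A (22 nt, A=5 T=8 G=4 C=5): length 22, outside 23–28 ✗; longest run = 3 ✓; GC 9/22 = 40.9% ✓ — fails.
Primer B (21 nt, A=4 T=4 G=6 C=7): length 21, outside 23–28 ✗; longest run = 2 ✓; GC 13/21 = 61.9% ✓ — fails.
Primer C (27 nt, A=10 T=4 G=7 C=6): length 27 ✓; longest run = 2 ✓; GC 13/27 = 48.1% ✓ — passes.
Primer D (27 nt, A=4 T=11 G=5 C=7): length 27 ✓; longest run = 4 ✓; GC 12/27 = 44.4% ✓ — passes.

Primer C and Primer D.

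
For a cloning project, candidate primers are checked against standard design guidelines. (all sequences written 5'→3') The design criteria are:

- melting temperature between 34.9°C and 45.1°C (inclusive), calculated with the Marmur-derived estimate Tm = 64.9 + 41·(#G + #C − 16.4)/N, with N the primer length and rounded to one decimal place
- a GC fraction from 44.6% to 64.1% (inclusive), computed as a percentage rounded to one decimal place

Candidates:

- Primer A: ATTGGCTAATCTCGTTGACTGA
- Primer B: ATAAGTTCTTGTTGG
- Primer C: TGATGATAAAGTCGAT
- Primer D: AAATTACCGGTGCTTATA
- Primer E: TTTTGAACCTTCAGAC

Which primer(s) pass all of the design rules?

None of the candidates satisfy all criteria.

Primer A (22 nt, A=5 T=8 G=5 C=4): Tm = 64.9 + 41·(9 − 16.4)/22 = 51.1°C, outside 34.9–45.1°C ✗; GC 9/22 = 40.9%, outside 44.6–64.1% ✗ — fails.
Primer B (15 nt, A=3 T=7 G=4 C=1): Tm = 64.9 + 41·(5 − 16.4)/15 = 33.7°C, outside 34.9–45.1°C ✗; GC 5/15 = 33.3%, outside 44.6–64.1% ✗ — fails.
Primer C (16 nt, A=6 T=5 G=4 C=1): Tm = 64.9 + 41·(5 − 16.4)/16 = 35.7°C ✓; GC 5/16 = 31.3%, outside 44.6–64.1% ✗ — fails.
Primer D (18 nt, A=6 T=6 G=3 C=3): Tm = 64.9 + 41·(6 − 16.4)/18 = 41.2°C ✓; GC 6/18 = 33.3%, outside 44.6–64.1% ✗ — fails.
Primer E (16 nt, A=4 T=6 G=2 C=4): Tm = 64.9 + 41·(6 − 16.4)/16 = 38.3°C ✓; GC 6/16 = 37.5%, outside 44.6–64.1% ✗ — fails.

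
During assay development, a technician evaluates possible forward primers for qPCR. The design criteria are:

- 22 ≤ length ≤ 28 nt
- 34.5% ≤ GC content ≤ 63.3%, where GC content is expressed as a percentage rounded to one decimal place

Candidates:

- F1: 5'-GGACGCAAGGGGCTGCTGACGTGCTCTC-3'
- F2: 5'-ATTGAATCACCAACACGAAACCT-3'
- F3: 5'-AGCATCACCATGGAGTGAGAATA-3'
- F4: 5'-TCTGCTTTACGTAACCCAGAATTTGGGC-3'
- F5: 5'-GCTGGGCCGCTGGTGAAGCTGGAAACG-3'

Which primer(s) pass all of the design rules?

F1 (28 nt, A=4 T=5 G=11 C=8): length 28 ✓; GC 19/28 = 67.9%, outside 34.5–63.3% ✗ — fails.
F2 (23 nt, A=10 T=4 G=2 C=7): length 23 ✓; GC 9/23 = 39.1% ✓ — passes.
F3 (23 nt, A=9 T=4 G=6 C=4): length 23 ✓; GC 10/23 = 43.5% ✓ — passes.
F4 (28 nt, A=6 T=9 G=6 C=7): length 28 ✓; GC 13/28 = 46.4% ✓ — passes.
F5 (27 nt, A=5 T=4 G=12 C=6): length 27 ✓; GC 18/27 = 66.7%, outside 34.5–63.3% ✗ — fails.

F2, F3 and F4.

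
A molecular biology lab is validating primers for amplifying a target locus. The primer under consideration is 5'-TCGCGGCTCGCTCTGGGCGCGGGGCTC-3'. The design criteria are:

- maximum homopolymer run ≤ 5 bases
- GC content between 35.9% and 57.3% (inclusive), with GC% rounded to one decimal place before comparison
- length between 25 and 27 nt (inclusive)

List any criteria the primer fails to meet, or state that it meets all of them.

Base counts: A=0, T=5, G=12, C=10 (length 27).
homopolymer run: longest run = 4 ✓
GC content: GC 22/27 = 81.5%, outside 35.9–57.3% ✗
length: length 27 ✓

Fails: GC content.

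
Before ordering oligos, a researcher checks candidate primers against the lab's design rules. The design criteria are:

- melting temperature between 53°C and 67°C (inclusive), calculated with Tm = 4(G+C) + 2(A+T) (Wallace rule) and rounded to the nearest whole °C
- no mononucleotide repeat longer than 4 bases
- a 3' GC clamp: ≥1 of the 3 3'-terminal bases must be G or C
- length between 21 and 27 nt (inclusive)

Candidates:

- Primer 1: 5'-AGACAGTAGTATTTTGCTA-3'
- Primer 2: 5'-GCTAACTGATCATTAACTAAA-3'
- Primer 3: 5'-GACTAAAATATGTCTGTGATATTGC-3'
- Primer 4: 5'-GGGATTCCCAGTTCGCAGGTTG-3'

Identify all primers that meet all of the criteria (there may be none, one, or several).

Primer 3 only.

Primer 1 (19 nt, A=6 T=7 G=4 C=2): Tm = 2·13 + 4·6 = 50°C, outside 53–67°C ✗; longest run = 4 ✓; 3' end CTA has 1 G/C ✓; length 19, outside 21–27 ✗ — fails.
Primer 2 (21 nt, A=9 T=6 G=2 C=4): Tm = 2·15 + 4·6 = 54°C ✓; longest run = 3 ✓; 3' end AAA has 0 G/C, need ≥1 ✗; length 21 ✓ — fails.
Primer 3 (25 nt, A=8 T=9 G=5 C=3): Tm = 2·17 + 4·8 = 66°C ✓; longest run = 4 ✓; 3' end TGC has 2 G/C ✓; length 25 ✓ — passes.
Primer 4 (22 nt, A=3 T=6 G=8 C=5): Tm = 2·9 + 4·13 = 70°C, outside 53–67°C ✗; longest run = 3 ✓; 3' end TTG has 1 G/C ✓; length 22 ✓ — fails.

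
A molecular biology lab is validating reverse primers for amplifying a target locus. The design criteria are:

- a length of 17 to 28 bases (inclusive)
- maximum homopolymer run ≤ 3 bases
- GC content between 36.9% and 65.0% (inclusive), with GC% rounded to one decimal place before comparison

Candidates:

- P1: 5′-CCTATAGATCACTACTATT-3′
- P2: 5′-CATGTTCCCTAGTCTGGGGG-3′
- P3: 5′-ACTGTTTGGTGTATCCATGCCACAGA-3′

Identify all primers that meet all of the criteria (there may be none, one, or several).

P1 (19 nt, A=6 T=7 G=1 C=5): length 19 ✓; longest run = 2 ✓; GC 6/19 = 31.6%, outside 36.9–65.0% ✗ — fails.
P2 (20 nt, A=2 T=6 G=7 C=5): length 20 ✓; longest run = 5, exceeds 3 ✗; GC 12/20 = 60.0% ✓ — fails.
P3 (26 nt, A=6 T=8 G=6 C=6): length 26 ✓; longest run = 3 ✓; GC 12/26 = 46.2% ✓ — passes.

P3 only.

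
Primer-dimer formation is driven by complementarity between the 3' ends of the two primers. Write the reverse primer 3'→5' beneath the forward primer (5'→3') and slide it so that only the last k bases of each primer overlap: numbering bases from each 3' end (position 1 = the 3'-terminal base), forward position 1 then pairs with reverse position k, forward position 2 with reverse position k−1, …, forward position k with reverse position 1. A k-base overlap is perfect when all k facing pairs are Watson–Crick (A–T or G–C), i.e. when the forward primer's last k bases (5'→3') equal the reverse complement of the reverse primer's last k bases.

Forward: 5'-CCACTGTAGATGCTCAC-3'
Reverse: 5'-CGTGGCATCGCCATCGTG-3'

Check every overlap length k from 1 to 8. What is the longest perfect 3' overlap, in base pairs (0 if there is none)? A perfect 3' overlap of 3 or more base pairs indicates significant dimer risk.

Longest perfect overlap: 3 complementary base pairs; significant dimer risk (threshold 3).

Last 8 bases (5'→3') — forward …ATGCTCAC, reverse …CCATCGTG.
Reverse complement of the reverse primer's last 8 bases: CACGATGG; its first k bases are the reverse complement of the reverse primer's last k bases, so a perfect k-base overlap needs the forward primer's last k bases to equal them.
Comparing (forward last k vs required): k=1: C vs C ✓; k=2: AC vs CA ✗; k=3: CAC vs CAC ✓; k=4: TCAC vs CACG ✗; k=5: CTCAC vs CACGA ✗; k=6: GCTCAC vs CACGAT ✗; k=7: TGCTCAC vs CACGATG ✗; k=8: ATGCTCAC vs CACGATGG ✗.
Perfect overlaps at k = 1, 3; the largest is 3.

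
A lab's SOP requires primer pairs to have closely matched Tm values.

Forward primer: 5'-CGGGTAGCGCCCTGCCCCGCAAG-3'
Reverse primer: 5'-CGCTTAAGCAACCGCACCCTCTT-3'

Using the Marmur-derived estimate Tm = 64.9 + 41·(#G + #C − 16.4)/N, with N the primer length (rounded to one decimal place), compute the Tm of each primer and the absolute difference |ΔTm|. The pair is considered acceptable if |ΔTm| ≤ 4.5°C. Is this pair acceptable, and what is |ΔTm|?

|ΔTm| = 9.0°C; the pair is not acceptable.

Forward: G+C = 18, N = 23 → Tm = 64.9 + 41·(18 − 16.4)/23 = 67.8°C.
Reverse: G+C = 13, N = 23 → Tm = 64.9 + 41·(13 − 16.4)/23 = 58.8°C.
|ΔTm| = |67.8 − 58.8| = 9.0°C, > 4.5°C.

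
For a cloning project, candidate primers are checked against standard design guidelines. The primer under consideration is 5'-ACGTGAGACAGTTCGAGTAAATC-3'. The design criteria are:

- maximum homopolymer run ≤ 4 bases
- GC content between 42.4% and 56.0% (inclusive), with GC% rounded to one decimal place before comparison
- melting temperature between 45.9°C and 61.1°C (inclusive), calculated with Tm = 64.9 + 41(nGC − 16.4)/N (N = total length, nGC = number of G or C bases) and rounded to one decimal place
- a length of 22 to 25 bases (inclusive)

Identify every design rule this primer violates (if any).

Base counts: A=8, T=5, G=6, C=4 (length 23).
homopolymer run: longest run = 3 ✓
GC content: GC 10/23 = 43.5% ✓
Tm: Tm = 64.9 + 41·(10 − 16.4)/23 = 53.5°C ✓
length: length 23 ✓

Meets all criteria.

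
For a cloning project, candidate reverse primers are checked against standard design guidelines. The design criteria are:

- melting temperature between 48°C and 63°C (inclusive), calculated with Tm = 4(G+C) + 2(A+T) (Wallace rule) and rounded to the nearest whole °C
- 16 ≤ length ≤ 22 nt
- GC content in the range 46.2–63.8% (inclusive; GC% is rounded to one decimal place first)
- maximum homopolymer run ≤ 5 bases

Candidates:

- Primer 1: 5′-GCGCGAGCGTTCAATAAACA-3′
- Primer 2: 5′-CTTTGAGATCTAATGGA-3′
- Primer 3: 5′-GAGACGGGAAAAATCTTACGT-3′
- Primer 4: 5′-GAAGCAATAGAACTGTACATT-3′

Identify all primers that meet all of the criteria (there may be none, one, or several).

Primer 1 (20 nt, A=7 T=3 G=5 C=5): Tm = 2·10 + 4·10 = 60°C ✓; length 20 ✓; GC 10/20 = 50.0% ✓; longest run = 3 ✓ — passes.
Primer 2 (17 nt, A=5 T=6 G=4 C=2): Tm = 2·11 + 4·6 = 46°C, outside 48–63°C ✗; length 17 ✓; GC 6/17 = 35.3%, outside 46.2–63.8% ✗; longest run = 3 ✓ — fails.
Primer 3 (21 nt, A=8 T=4 G=6 C=3): Tm = 2·12 + 4·9 = 60°C ✓; length 21 ✓; GC 9/21 = 42.9%, outside 46.2–63.8% ✗; longest run = 5 ✓ — fails.
Primer 4 (21 nt, A=9 T=5 G=4 C=3): Tm = 2·14 + 4·7 = 56°C ✓; length 21 ✓; GC 7/21 = 33.3%, outside 46.2–63.8% ✗; longest run = 2 ✓ — fails.

Primer 1 only.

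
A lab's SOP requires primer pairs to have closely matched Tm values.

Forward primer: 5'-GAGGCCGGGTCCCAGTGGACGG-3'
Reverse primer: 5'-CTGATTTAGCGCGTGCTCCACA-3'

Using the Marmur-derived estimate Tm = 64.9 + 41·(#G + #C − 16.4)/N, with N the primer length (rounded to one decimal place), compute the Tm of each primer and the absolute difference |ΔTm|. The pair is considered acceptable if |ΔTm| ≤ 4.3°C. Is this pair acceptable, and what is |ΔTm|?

Forward: G+C = 17, N = 22 → Tm = 64.9 + 41·(17 − 16.4)/22 = 66.0°C.
Reverse: G+C = 12, N = 22 → Tm = 64.9 + 41·(12 − 16.4)/22 = 56.7°C.
|ΔTm| = |66.0 − 56.7| = 9.3°C, > 4.3°C.

|ΔTm| = 9.3°C; the pair is not acceptable.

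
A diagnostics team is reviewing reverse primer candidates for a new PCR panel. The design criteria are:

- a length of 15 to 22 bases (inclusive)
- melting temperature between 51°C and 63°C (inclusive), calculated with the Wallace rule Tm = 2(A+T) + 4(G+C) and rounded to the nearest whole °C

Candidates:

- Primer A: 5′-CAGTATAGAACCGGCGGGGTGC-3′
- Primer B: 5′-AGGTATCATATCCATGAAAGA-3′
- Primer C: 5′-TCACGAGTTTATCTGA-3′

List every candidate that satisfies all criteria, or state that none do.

Primer B only.

Primer A (22 nt, A=5 T=3 G=9 C=5): length 22 ✓; Tm = 2·8 + 4·14 = 72°C, outside 51–63°C ✗ — fails.
Primer B (21 nt, A=9 T=5 G=4 C=3): length 21 ✓; Tm = 2·14 + 4·7 = 56°C ✓ — passes.
Primer C (16 nt, A=4 T=6 G=3 C=3): length 16 ✓; Tm = 2·10 + 4·6 = 44°C, outside 51–63°C ✗ — fails.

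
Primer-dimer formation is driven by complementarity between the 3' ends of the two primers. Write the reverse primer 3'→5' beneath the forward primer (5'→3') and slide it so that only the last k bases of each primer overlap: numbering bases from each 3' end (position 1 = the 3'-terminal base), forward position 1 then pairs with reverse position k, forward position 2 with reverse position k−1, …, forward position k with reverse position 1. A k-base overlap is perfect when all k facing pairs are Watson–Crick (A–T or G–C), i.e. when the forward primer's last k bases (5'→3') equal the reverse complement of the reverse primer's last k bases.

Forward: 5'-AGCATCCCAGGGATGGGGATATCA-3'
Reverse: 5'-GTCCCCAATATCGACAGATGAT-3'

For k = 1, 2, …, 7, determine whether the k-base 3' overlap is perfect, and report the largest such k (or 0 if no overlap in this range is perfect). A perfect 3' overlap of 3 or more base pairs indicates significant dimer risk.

Last 7 bases (5'→3') — forward …GATATCA, reverse …AGATGAT.
Reverse complement of the reverse primer's last 7 bases: ATCATCT; its first k bases are the reverse complement of the reverse primer's last k bases, so a perfect k-base overlap needs the forward primer's last k bases to equal them.
Comparing (forward last k vs required): k=1: A vs A ✓; k=2: CA vs AT ✗; k=3: TCA vs ATC ✗; k=4: ATCA vs ATCA ✓; k=5: TATCA vs ATCAT ✗; k=6: ATATCA vs ATCATC ✗; k=7: GATATCA vs ATCATCT ✗.
Perfect overlaps at k = 1, 4; the largest is 4.

Longest perfect overlap: 4 complementary base pairs; significant dimer risk (threshold 3).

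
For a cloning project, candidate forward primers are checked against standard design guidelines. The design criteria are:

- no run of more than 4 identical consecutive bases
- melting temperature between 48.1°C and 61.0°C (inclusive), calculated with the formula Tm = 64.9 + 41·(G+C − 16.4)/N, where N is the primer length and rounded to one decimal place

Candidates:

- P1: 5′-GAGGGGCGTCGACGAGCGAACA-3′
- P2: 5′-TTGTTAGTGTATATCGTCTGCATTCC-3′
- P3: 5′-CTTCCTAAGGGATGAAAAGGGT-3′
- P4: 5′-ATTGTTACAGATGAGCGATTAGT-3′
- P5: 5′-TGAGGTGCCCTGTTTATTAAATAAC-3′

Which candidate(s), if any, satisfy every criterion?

P2, P3, P4 and P5.

P1 (22 nt, A=6 T=1 G=10 C=5): longest run = 4 ✓; Tm = 64.9 + 41·(15 − 16.4)/22 = 62.3°C, outside 48.1–61.0°C ✗ — fails.
P2 (26 nt, A=4 T=12 G=5 C=5): longest run = 2 ✓; Tm = 64.9 + 41·(10 − 16.4)/26 = 54.8°C ✓ — passes.
P3 (22 nt, A=7 T=5 G=7 C=3): longest run = 4 ✓; Tm = 64.9 + 41·(10 − 16.4)/22 = 53.0°C ✓ — passes.
P4 (23 nt, A=7 T=8 G=6 C=2): longest run = 2 ✓; Tm = 64.9 + 41·(8 − 16.4)/23 = 49.9°C ✓ — passes.
P5 (25 nt, A=7 T=9 G=5 C=4): longest run = 3 ✓; Tm = 64.9 + 41·(9 − 16.4)/25 = 52.8°C ✓ — passes.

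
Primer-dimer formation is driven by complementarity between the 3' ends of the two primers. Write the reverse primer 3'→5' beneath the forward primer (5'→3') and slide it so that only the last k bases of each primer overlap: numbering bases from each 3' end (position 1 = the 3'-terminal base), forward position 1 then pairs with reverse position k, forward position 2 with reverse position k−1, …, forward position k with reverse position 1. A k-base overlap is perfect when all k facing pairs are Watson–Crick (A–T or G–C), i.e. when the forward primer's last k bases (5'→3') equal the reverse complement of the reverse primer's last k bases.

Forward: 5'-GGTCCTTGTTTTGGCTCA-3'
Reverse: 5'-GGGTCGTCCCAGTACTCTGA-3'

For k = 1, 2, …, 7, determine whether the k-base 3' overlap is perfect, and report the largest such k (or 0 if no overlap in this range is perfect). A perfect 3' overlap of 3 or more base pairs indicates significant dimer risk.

Longest perfect overlap: 3 complementary base pairs; significant dimer risk (threshold 3).

Last 7 bases (5'→3') — forward …TGGCTCA, reverse …ACTCTGA.
Reverse complement of the reverse primer's last 7 bases: TCAGAGT; its first k bases are the reverse complement of the reverse primer's last k bases, so a perfect k-base overlap needs the forward primer's last k bases to equal them.
Comparing (forward last k vs required): k=1: A vs T ✗; k=2: CA vs TC ✗; k=3: TCA vs TCA ✓; k=4: CTCA vs TCAG ✗; k=5: GCTCA vs TCAGA ✗; k=6: GGCTCA vs TCAGAG ✗; k=7: TGGCTCA vs TCAGAGT ✗.
Only k = 3 is perfect, so the longest perfect 3' overlap is 3.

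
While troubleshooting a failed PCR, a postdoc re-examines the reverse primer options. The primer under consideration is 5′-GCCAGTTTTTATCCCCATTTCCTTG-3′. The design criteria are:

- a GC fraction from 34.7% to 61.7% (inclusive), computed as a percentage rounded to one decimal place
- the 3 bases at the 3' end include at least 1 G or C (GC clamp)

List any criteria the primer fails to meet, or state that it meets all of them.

Base counts: A=3, T=11, G=3, C=8 (length 25).
GC content: GC 11/25 = 44.0% ✓
GC clamp: 3' end TTG has 1 G/C ✓

Meets all criteria.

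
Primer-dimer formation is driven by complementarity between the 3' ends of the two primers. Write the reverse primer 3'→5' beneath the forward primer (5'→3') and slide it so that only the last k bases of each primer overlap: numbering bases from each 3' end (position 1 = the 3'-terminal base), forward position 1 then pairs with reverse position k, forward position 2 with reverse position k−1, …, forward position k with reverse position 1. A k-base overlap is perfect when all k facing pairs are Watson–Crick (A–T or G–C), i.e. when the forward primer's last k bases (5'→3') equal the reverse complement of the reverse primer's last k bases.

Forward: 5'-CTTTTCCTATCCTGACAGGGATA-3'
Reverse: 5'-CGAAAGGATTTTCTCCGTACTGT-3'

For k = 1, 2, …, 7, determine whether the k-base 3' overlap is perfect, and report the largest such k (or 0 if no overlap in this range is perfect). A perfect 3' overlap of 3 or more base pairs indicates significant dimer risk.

Longest perfect overlap: 1 complementary base pair; below the dimer-risk threshold (threshold 3).

Last 7 bases (5'→3') — forward …AGGGATA, reverse …GTACTGT.
Reverse complement of the reverse primer's last 7 bases: ACAGTAC; its first k bases are the reverse complement of the reverse primer's last k bases, so a perfect k-base overlap needs the forward primer's last k bases to equal them.
Comparing (forward last k vs required): k=1: A vs A ✓; k=2: TA vs AC ✗; k=3: ATA vs ACA ✗; k=4: GATA vs ACAG ✗; k=5: GGATA vs ACAGT ✗; k=6: GGGATA vs ACAGTA ✗; k=7: AGGGATA vs ACAGTAC ✗.
Only k = 1 is perfect, so the longest perfect 3' overlap is 1.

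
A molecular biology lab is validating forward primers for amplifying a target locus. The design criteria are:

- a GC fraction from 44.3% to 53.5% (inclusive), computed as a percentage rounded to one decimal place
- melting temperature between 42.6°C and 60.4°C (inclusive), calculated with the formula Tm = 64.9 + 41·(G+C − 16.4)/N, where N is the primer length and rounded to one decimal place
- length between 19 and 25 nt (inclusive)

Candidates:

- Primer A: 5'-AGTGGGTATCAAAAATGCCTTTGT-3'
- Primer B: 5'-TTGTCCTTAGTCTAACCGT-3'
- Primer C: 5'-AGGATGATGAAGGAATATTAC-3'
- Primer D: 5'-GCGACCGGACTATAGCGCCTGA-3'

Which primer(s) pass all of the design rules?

Primer A (24 nt, A=7 T=8 G=6 C=3): GC 9/24 = 37.5%, outside 44.3–53.5% ✗; Tm = 64.9 + 41·(9 − 16.4)/24 = 52.3°C ✓; length 24 ✓ — fails.
Primer B (19 nt, A=3 T=8 G=3 C=5): GC 8/19 = 42.1%, outside 44.3–53.5% ✗; Tm = 64.9 + 41·(8 − 16.4)/19 = 46.8°C ✓; length 19 ✓ — fails.
Primer C (21 nt, A=9 T=5 G=6 C=1): GC 7/21 = 33.3%, outside 44.3–53.5% ✗; Tm = 64.9 + 41·(7 − 16.4)/21 = 46.5°C ✓; length 21 ✓ — fails.
Primer D (22 nt, A=5 T=3 G=7 C=7): GC 14/22 = 63.6%, outside 44.3–53.5% ✗; Tm = 64.9 + 41·(14 − 16.4)/22 = 60.4°C ✓; length 22 ✓ — fails.

None of the candidates satisfy all criteria.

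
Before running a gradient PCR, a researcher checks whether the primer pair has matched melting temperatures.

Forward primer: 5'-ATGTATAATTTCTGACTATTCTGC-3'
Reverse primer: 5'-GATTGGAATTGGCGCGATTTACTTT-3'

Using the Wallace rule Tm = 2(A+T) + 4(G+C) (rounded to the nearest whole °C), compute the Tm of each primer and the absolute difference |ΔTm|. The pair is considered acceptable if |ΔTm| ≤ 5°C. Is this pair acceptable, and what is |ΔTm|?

Forward: A=6 T=11 G=3 C=4 → Tm = 2·17 + 4·7 = 62°C.
Reverse: A=5 T=10 G=7 C=3 → Tm = 2·15 + 4·10 = 70°C.
|ΔTm| = |62 − 70| = 8°C, > 5°C.

|ΔTm| = 8°C; the pair is not acceptable.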